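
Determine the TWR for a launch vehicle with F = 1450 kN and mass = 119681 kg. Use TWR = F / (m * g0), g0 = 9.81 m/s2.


TWR = 1450000 / (119681 * 9.81) = 1.24

1.24


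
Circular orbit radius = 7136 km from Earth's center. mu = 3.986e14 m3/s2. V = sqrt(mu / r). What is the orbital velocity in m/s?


V = sqrt(3.986e14 / 7136000) = 7474 m/s

7474 m/s


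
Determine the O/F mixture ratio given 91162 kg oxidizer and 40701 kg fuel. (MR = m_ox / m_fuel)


MR = 91162 / 40701 = 2.24

2.24


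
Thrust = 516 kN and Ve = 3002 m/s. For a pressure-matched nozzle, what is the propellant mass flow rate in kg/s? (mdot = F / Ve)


mdot = F / Ve = 516000 / 3002 = 171.9 kg/s

171.9 kg/s


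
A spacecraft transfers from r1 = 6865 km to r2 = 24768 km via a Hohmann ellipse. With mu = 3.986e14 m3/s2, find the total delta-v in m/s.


V1 = sqrt(mu/r1) = 7619.88 m/s
dV1 = V1*(sqrt(2*r2/(r1+r2)) - 1) = 1915.51 m/s
V2 = sqrt(mu/r2) = 4011.65 m/s
dV2 = V2*(1 - sqrt(2*r1/(r1+r2))) = 1368.71 m/s
Total dV = 3284 m/s

3284 m/s


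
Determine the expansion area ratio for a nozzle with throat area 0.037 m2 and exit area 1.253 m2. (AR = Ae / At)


AR = 1.253 / 0.037 = 33.9

33.9


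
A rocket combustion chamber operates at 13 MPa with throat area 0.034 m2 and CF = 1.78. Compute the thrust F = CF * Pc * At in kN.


F = 1.78 * 13e6 * 0.034 = 786760.0 N = 786.8 kN

786.8 kN


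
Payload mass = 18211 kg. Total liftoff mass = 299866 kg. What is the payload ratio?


PR = 18211 / 299866 = 0.0607

0.0607


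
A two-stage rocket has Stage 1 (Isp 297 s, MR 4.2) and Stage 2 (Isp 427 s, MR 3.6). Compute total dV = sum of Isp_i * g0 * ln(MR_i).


dV1 = 297 * 9.81 * ln(4.2) = 4181.2 m/s
dV2 = 427 * 9.81 * ln(3.6) = 5365.7 m/s
Total dV = 4181.2 + 5365.7 = 9546.9 m/s ~ 9547 m/s

9547 m/s


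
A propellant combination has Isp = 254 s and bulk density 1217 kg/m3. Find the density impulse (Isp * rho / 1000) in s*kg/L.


rho*Isp = 254 * 1217 / 1000 = 309 s*kg/L

309 s*kg/L


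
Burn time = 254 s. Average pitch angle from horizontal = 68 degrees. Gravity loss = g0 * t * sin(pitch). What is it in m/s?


GL = 9.81 * 254 * sin(68 deg) = 2310 m/s

2310 m/s


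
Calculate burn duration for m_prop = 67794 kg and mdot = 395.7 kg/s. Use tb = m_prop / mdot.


tb = 67794 / 395.7 = 171.3 s

171.3 s


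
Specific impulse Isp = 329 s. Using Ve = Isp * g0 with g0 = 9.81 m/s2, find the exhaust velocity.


Ve = Isp * g0 = 329 * 9.81 = 3227.5 m/s

3227.5 m/s


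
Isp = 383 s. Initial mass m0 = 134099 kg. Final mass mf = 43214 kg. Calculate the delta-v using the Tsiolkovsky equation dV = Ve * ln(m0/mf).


Ve = 383 * 9.81 = 3757.23 m/s
dV = 3757.23 * ln(134099/43214) = 4255 m/s

4255 m/s


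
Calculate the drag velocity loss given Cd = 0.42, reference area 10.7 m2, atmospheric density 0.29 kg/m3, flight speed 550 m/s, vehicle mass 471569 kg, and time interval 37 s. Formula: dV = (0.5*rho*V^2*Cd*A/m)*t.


D = 0.5 * 0.29 * 550^2 * 0.42 * 10.7 = 197118.07 N
a = 197118.07 / 471569 = 0.418 m/s2
dV = 0.418 * 37 = 15.5 m/s

15.5 m/s


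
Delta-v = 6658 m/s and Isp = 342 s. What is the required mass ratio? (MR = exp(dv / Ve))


Ve = 342 * 9.81 = 3355.02 m/s
MR = exp(6658 / 3355.02) = 7.275

7.275


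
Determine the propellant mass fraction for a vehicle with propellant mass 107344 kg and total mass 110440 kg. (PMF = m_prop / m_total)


PMF = 107344 / 110440 = 0.972

0.972


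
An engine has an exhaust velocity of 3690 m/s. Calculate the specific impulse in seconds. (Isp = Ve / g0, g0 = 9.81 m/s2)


Isp = Ve / g0 = 3690 / 9.81 = 376.1 s

376.1 s


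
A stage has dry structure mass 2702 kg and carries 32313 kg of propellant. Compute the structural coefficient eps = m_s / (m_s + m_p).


eps = 2702 / (2702 + 32313) = 0.0772

0.0772


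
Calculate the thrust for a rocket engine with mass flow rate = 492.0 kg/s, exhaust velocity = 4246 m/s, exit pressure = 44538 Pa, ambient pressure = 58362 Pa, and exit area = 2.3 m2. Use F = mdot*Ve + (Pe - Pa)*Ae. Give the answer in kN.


F = 492.0 * 4246 + (44538 - 58362) * 2.3 = 2.0572e+06 N = 2057.2 kN

2057.2 kN


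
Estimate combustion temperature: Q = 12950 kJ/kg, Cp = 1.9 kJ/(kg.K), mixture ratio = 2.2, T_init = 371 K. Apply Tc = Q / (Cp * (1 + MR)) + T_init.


Tc = 12950 / (1.9 * (1 + 2.2)) + 371 = 2501 K

2501 K


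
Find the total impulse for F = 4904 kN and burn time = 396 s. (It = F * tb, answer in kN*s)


It = 4904 * 396 = 1941984 kN*s

1941984 kN*s


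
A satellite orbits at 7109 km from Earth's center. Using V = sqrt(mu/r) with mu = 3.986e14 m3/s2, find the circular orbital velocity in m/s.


V = sqrt(3.986e14 / 7109000) = 7488 m/s

7488 m/s


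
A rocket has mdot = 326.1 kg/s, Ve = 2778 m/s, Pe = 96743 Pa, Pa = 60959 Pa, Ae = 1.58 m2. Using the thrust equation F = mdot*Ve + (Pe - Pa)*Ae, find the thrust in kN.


F = 326.1 * 2778 + (96743 - 60959) * 1.58 = 962445.0 N = 962.4 kN

962.4 kN


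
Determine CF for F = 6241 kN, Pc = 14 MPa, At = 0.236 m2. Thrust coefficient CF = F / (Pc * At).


CF = 6241000 / (14e6 * 0.236) = 1.89

1.89


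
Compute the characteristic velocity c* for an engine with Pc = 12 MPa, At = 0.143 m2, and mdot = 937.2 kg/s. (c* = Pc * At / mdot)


c* = 12e6 * 0.143 / 937.2 = 1831 m/s

1831 m/s


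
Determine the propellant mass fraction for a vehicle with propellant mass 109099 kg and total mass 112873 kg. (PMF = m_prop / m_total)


PMF = 109099 / 112873 = 0.967

0.967


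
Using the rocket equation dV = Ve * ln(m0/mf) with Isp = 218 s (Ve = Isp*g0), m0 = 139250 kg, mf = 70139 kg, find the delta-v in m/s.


Ve = 218 * 9.81 = 2138.58 m/s
dV = 2138.58 * ln(139250/70139) = 1467 m/s

1467 m/s


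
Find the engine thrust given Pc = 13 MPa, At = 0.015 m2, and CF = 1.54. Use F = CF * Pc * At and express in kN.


F = 1.54 * 13e6 * 0.015 = 300300.0 N = 300.3 kN

300.3 kN


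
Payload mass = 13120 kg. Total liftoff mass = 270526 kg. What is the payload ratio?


PR = 13120 / 270526 = 0.0485

0.0485


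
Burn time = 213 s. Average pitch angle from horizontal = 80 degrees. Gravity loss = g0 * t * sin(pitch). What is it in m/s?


GL = 9.81 * 213 * sin(80 deg) = 2058 m/s

2058 m/s


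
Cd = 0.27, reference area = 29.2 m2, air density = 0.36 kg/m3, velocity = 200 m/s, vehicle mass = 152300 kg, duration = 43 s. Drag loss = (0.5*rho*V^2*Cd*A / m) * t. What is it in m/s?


D = 0.5 * 0.36 * 200^2 * 0.27 * 29.2 = 56764.8 N
a = 56764.8 / 152300 = 0.3727 m/s2
dV = 0.3727 * 43 = 16.0 m/s

16.0 m/s


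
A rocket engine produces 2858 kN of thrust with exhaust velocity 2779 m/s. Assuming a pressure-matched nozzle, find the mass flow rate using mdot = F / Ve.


mdot = F / Ve = 2858000 / 2779 = 1028.4 kg/s

1028.4 kg/s


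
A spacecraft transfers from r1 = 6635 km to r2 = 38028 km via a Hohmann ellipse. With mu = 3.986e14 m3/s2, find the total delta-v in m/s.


V1 = sqrt(mu/r1) = 7750.83 m/s
dV1 = V1*(sqrt(2*r2/(r1+r2)) - 1) = 2363.59 m/s
V2 = sqrt(mu/r2) = 3237.55 m/s
dV2 = V2*(1 - sqrt(2*r1/(r1+r2))) = 1472.82 m/s
Total dV = 3836 m/s

3836 m/s


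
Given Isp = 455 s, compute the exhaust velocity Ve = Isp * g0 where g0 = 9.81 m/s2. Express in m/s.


Ve = Isp * g0 = 455 * 9.81 = 4463.6 m/s

4463.6 m/s


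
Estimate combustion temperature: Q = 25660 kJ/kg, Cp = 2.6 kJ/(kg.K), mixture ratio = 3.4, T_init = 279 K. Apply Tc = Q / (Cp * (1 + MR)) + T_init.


Tc = 25660 / (2.6 * (1 + 3.4)) + 279 = 2522 K

2522 K


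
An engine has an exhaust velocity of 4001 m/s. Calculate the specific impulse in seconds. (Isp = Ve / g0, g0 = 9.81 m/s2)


Isp = Ve / g0 = 4001 / 9.81 = 407.8 s

407.8 s


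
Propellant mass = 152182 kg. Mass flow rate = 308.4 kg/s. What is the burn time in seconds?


tb = 152182 / 308.4 = 493.5 s

493.5 s


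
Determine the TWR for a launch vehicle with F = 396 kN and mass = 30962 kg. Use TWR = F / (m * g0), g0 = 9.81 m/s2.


TWR = 396000 / (30962 * 9.81) = 1.3

1.3


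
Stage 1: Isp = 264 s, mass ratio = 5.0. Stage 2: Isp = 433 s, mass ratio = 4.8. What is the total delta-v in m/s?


dV1 = 264 * 9.81 * ln(5.0) = 4168.2 m/s
dV2 = 433 * 9.81 * ln(4.8) = 6663.1 m/s
Total dV = 4168.2 + 6663.1 = 10831.3 m/s ~ 10831 m/s

10831 m/s


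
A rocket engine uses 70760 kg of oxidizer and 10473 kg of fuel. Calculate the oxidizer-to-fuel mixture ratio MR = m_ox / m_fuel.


MR = 70760 / 10473 = 6.76

6.76


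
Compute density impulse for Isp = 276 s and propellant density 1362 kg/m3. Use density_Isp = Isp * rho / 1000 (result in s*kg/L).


rho*Isp = 276 * 1362 / 1000 = 376 s*kg/L

376 s*kg/L


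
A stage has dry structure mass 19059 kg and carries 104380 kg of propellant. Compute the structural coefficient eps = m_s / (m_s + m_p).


eps = 19059 / (19059 + 104380) = 0.1544

0.1544


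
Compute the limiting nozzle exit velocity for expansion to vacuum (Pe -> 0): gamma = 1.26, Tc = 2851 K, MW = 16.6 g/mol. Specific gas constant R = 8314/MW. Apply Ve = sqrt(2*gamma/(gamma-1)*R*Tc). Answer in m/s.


R = 8314 / 16.6 = 500.84 J/(kg.K)
Ve = sqrt(2 * 1.26 / (1.26 - 1) * 500.84 * 2851) = 3720 m/s

3720 m/s


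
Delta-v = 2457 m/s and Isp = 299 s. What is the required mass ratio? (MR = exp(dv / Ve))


Ve = 299 * 9.81 = 2933.19 m/s
MR = exp(2457 / 2933.19) = 2.311

2.311


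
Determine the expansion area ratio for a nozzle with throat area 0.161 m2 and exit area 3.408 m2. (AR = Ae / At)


AR = 3.408 / 0.161 = 21.2

21.2


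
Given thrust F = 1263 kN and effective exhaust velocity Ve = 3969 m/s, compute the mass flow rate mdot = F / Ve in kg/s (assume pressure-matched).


mdot = F / Ve = 1263000 / 3969 = 318.2 kg/s

318.2 kg/s


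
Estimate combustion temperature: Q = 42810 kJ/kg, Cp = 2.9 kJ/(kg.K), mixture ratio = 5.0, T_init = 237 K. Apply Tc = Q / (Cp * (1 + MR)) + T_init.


Tc = 42810 / (2.9 * (1 + 5.0)) + 237 = 2697 K

2697 K


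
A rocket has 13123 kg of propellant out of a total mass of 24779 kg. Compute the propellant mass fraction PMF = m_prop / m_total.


PMF = 13123 / 24779 = 0.53

0.53


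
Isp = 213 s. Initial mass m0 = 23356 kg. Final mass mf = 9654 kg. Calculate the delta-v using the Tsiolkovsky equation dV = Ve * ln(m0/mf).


Ve = 213 * 9.81 = 2089.53 m/s
dV = 2089.53 * ln(23356/9654) = 1846 m/s

1846 m/s


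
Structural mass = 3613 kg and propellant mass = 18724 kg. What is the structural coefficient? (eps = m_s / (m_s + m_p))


eps = 3613 / (3613 + 18724) = 0.1617

0.1617


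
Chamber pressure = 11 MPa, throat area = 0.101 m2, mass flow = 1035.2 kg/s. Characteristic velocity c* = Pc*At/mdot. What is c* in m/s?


c* = 11e6 * 0.101 / 1035.2 = 1073 m/s

1073 m/s


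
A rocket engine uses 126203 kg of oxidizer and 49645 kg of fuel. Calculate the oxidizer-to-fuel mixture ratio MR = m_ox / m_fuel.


MR = 126203 / 49645 = 2.54

2.54


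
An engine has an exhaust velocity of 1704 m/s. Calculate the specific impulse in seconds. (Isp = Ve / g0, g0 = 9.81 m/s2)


Isp = Ve / g0 = 1704 / 9.81 = 173.7 s

173.7 s


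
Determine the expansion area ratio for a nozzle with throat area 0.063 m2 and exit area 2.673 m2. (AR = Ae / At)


AR = 2.673 / 0.063 = 42.4

42.4


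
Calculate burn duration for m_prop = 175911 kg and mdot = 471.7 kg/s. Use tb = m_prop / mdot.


tb = 175911 / 471.7 = 372.9 s

372.9 s


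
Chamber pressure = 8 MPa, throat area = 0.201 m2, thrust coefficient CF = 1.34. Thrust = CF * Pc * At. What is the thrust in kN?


F = 1.34 * 8e6 * 0.201 = 2.1547e+06 N = 2154.7 kN

2154.7 kN


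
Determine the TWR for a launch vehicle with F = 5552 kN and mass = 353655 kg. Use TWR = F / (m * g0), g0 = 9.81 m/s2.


TWR = 5552000 / (353655 * 9.81) = 1.6

1.6


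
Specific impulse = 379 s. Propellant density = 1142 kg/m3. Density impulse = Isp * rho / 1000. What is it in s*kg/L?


rho*Isp = 379 * 1142 / 1000 = 433 s*kg/L

433 s*kg/L


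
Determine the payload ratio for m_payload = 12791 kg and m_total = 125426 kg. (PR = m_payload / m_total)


PR = 12791 / 125426 = 0.102

0.102


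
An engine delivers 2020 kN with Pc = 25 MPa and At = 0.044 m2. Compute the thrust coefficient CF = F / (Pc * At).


CF = 2020000 / (25e6 * 0.044) = 1.84

1.84


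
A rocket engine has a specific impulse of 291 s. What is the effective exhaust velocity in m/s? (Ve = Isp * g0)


Ve = Isp * g0 = 291 * 9.81 = 2854.7 m/s

2854.7 m/s


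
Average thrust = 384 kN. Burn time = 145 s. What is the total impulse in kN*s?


It = 384 * 145 = 55680 kN*s

55680 kN*s


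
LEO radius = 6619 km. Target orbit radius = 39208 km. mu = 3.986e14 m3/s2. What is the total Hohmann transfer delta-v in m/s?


V1 = sqrt(mu/r1) = 7760.19 m/s
dV1 = V1*(sqrt(2*r2/(r1+r2)) - 1) = 2390.93 m/s
V2 = sqrt(mu/r2) = 3188.46 m/s
dV2 = V2*(1 - sqrt(2*r1/(r1+r2))) = 1474.77 m/s
Total dV = 3866 m/s

3866 m/s


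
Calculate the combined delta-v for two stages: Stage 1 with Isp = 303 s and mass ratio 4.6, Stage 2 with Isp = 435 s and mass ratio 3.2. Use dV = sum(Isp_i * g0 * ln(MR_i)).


dV1 = 303 * 9.81 * ln(4.6) = 4536.1 m/s
dV2 = 435 * 9.81 * ln(3.2) = 4963.6 m/s
Total dV = 4536.1 + 4963.6 = 9499.7 m/s ~ 9500 m/s

9500 m/s


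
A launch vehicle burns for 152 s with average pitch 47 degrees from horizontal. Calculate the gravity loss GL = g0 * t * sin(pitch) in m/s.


GL = 9.81 * 152 * sin(47 deg) = 1091 m/s

1091 m/s


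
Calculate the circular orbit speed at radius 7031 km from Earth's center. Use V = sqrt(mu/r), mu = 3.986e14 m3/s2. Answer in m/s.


V = sqrt(3.986e14 / 7031000) = 7529 m/s

7529 m/s


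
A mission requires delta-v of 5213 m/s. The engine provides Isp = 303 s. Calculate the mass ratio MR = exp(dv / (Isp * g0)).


Ve = 303 * 9.81 = 2972.43 m/s
MR = exp(5213 / 2972.43) = 5.776

5.776


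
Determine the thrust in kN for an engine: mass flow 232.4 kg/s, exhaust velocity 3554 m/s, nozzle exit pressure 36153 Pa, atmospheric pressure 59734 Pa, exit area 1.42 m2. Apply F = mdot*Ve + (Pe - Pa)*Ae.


F = 232.4 * 3554 + (36153 - 59734) * 1.42 = 792465.0 N = 792.5 kN

792.5 kN


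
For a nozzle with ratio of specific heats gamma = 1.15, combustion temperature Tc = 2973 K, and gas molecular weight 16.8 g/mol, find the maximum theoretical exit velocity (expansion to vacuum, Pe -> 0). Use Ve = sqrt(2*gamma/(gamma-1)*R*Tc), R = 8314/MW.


R = 8314 / 16.8 = 494.88 J/(kg.K)
Ve = sqrt(2 * 1.15 / (1.15 - 1) * 494.88 * 2973) = 4750 m/s

4750 m/s


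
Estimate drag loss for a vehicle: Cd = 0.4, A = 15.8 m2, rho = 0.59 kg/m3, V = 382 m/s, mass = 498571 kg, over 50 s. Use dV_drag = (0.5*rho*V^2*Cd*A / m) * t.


D = 0.5 * 0.59 * 382^2 * 0.4 * 15.8 = 272060.71 N
a = 272060.71 / 498571 = 0.5457 m/s2
dV = 0.5457 * 50 = 27.3 m/s

27.3 m/s


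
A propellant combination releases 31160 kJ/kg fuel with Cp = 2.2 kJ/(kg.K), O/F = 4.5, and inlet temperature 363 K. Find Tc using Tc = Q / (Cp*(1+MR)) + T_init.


Tc = 31160 / (2.2 * (1 + 4.5)) + 363 = 2938 K

2938 K


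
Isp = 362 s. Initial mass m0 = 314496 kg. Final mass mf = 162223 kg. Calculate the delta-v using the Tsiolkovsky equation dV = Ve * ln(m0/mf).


Ve = 362 * 9.81 = 3551.22 m/s
dV = 3551.22 * ln(314496/162223) = 2351 m/s

2351 m/s


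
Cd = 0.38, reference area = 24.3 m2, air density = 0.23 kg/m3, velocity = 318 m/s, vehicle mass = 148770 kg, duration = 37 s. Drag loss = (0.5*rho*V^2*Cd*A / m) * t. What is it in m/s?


D = 0.5 * 0.23 * 318^2 * 0.38 * 24.3 = 107384.59 N
a = 107384.59 / 148770 = 0.7218 m/s2
dV = 0.7218 * 37 = 26.7 m/s

26.7 m/s


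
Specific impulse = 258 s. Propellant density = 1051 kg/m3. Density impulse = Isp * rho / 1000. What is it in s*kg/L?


rho*Isp = 258 * 1051 / 1000 = 271 s*kg/L

271 s*kg/L


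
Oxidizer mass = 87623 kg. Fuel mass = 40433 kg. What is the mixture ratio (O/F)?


MR = 87623 / 40433 = 2.17

2.17


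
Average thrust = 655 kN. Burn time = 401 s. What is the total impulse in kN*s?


It = 655 * 401 = 262655 kN*s

262655 kN*s


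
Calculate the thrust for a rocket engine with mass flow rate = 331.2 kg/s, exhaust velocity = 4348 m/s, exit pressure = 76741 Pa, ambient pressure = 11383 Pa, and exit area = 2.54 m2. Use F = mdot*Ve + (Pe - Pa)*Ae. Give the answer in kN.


F = 331.2 * 4348 + (76741 - 11383) * 2.54 = 1.6061e+06 N = 1606.1 kN

1606.1 kN


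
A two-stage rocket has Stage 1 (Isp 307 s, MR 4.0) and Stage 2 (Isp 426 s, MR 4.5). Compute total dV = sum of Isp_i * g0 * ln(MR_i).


dV1 = 307 * 9.81 * ln(4.0) = 4175.1 m/s
dV2 = 426 * 9.81 * ln(4.5) = 6285.6 m/s
Total dV = 4175.1 + 6285.6 = 10460.7 m/s ~ 10461 m/s

10461 m/s


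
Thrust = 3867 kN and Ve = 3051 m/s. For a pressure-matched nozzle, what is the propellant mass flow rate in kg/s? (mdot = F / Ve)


mdot = F / Ve = 3867000 / 3051 = 1267.5 kg/s

1267.5 kg/s


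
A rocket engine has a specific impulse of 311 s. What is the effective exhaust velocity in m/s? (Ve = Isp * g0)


Ve = Isp * g0 = 311 * 9.81 = 3050.9 m/s

3050.9 m/s


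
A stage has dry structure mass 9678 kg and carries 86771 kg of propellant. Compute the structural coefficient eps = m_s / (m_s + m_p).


eps = 9678 / (9678 + 86771) = 0.1003

0.1003


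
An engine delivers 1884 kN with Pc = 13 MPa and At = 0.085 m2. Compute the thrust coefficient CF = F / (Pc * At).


CF = 1884000 / (13e6 * 0.085) = 1.7

1.7


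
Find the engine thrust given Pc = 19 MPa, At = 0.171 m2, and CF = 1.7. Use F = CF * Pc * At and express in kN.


F = 1.7 * 19e6 * 0.171 = 5.5233e+06 N = 5523.3 kN

5523.3 kN


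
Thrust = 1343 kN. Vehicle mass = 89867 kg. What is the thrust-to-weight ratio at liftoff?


TWR = 1343000 / (89867 * 9.81) = 1.52

1.52


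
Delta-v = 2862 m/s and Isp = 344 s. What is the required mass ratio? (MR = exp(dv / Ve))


Ve = 344 * 9.81 = 3374.64 m/s
MR = exp(2862 / 3374.64) = 2.335

2.335


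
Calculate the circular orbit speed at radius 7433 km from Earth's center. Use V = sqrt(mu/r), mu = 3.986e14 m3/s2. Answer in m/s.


V = sqrt(3.986e14 / 7433000) = 7323 m/s

7323 m/s


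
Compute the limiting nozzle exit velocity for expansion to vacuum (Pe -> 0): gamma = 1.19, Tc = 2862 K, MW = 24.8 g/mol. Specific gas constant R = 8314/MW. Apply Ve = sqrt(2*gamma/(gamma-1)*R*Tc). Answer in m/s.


R = 8314 / 24.8 = 335.24 J/(kg.K)
Ve = sqrt(2 * 1.19 / (1.19 - 1) * 335.24 * 2862) = 3467 m/s

3467 m/s


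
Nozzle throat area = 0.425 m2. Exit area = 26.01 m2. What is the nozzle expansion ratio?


AR = 26.01 / 0.425 = 61.2

61.2


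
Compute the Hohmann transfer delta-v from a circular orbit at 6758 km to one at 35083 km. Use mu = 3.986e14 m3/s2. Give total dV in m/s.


V1 = sqrt(mu/r1) = 7679.97 m/s
dV1 = V1*(sqrt(2*r2/(r1+r2)) - 1) = 2265.42 m/s
V2 = sqrt(mu/r2) = 3370.7 m/s
dV2 = V2*(1 - sqrt(2*r1/(r1+r2))) = 1454.93 m/s
Total dV = 3720 m/s

3720 m/s


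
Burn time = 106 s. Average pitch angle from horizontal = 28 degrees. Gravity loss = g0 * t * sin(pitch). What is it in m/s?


GL = 9.81 * 106 * sin(28 deg) = 488 m/s

488 m/s


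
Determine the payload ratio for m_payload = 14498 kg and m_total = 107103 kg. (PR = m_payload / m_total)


PR = 14498 / 107103 = 0.1354

0.1354


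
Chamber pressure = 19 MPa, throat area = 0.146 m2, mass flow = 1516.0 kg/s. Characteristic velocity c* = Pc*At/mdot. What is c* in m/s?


c* = 19e6 * 0.146 / 1516.0 = 1830 m/s

1830 m/s


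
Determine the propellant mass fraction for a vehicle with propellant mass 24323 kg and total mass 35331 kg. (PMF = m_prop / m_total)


PMF = 24323 / 35331 = 0.688

0.688


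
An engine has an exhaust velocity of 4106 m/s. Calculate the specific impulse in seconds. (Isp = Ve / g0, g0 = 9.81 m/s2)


Isp = Ve / g0 = 4106 / 9.81 = 418.6 s

418.6 s


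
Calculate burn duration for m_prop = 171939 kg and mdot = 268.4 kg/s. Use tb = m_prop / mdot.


tb = 171939 / 268.4 = 640.6 s

640.6 s


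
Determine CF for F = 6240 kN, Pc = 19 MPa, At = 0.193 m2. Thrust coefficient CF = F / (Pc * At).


CF = 6240000 / (19e6 * 0.193) = 1.7

1.7


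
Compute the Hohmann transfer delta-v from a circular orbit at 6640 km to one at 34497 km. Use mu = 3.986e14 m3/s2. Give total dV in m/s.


V1 = sqrt(mu/r1) = 7747.91 m/s
dV1 = V1*(sqrt(2*r2/(r1+r2)) - 1) = 2286.09 m/s
V2 = sqrt(mu/r2) = 3399.21 m/s
dV2 = V2*(1 - sqrt(2*r1/(r1+r2))) = 1467.86 m/s
Total dV = 3754 m/s

3754 m/s


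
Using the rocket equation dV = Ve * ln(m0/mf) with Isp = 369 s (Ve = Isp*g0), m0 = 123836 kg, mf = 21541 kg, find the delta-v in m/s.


Ve = 369 * 9.81 = 3619.89 m/s
dV = 3619.89 * ln(123836/21541) = 6331 m/s

6331 m/s


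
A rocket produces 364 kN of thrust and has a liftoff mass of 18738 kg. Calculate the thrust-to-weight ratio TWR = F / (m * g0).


TWR = 364000 / (18738 * 9.81) = 1.98

1.98


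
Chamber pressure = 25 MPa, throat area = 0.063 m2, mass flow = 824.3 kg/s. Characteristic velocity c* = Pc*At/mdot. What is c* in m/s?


c* = 25e6 * 0.063 / 824.3 = 1911 m/s

1911 m/s


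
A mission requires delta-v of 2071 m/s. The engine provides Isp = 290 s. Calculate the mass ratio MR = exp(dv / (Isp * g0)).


Ve = 290 * 9.81 = 2844.9 m/s
MR = exp(2071 / 2844.9) = 2.071

2.071


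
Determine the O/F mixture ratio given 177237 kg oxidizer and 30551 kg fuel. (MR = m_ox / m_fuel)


MR = 177237 / 30551 = 5.8

5.8


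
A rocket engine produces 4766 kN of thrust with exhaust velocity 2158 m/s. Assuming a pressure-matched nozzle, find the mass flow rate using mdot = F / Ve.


mdot = F / Ve = 4766000 / 2158 = 2208.5 kg/s

2208.5 kg/s


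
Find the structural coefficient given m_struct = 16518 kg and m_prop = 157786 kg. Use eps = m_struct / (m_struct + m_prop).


eps = 16518 / (16518 + 157786) = 0.0948

0.0948


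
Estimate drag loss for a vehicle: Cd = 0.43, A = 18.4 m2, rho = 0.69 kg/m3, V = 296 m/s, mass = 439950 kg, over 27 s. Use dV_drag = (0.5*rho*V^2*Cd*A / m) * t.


D = 0.5 * 0.69 * 296^2 * 0.43 * 18.4 = 239160.14 N
a = 239160.14 / 439950 = 0.5436 m/s2
dV = 0.5436 * 27 = 14.7 m/s

14.7 m/s


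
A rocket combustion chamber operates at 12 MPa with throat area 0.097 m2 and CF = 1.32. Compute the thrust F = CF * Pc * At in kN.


F = 1.32 * 12e6 * 0.097 = 1.5365e+06 N = 1536.5 kN

1536.5 kN


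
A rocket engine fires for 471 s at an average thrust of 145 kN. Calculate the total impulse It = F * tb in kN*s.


It = 145 * 471 = 68295 kN*s

68295 kN*s


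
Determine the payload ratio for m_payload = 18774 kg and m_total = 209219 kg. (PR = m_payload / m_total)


PR = 18774 / 209219 = 0.0897

0.0897


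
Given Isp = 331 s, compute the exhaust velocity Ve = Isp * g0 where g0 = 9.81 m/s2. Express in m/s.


Ve = Isp * g0 = 331 * 9.81 = 3247.1 m/s

3247.1 m/s


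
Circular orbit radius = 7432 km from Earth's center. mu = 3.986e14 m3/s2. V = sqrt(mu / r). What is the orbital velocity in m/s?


V = sqrt(3.986e14 / 7432000) = 7323 m/s

7323 m/s


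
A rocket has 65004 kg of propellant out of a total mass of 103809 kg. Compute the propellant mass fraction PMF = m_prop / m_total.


PMF = 65004 / 103809 = 0.626

0.626


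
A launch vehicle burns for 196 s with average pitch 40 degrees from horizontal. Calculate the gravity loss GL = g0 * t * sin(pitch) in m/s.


GL = 9.81 * 196 * sin(40 deg) = 1236 m/s

1236 m/s


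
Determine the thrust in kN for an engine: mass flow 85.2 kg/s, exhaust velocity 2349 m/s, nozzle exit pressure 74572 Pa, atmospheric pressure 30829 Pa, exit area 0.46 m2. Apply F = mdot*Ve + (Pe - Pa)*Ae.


F = 85.2 * 2349 + (74572 - 30829) * 0.46 = 220257.0 N = 220.3 kN

220.3 kN


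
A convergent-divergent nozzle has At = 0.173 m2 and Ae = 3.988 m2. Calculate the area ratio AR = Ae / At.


AR = 3.988 / 0.173 = 23.1

23.1


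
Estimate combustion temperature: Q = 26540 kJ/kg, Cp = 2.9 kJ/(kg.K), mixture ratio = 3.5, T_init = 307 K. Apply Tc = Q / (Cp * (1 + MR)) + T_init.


Tc = 26540 / (2.9 * (1 + 3.5)) + 307 = 2341 K

2341 K


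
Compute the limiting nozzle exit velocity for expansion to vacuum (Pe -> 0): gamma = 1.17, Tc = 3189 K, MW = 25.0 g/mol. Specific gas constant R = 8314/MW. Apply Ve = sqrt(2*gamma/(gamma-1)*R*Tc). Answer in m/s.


R = 8314 / 25.0 = 332.56 J/(kg.K)
Ve = sqrt(2 * 1.17 / (1.17 - 1) * 332.56 * 3189) = 3821 m/s

3821 m/s


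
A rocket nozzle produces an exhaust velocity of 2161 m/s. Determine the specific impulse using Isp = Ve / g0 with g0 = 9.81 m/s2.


Isp = Ve / g0 = 2161 / 9.81 = 220.3 s

220.3 s


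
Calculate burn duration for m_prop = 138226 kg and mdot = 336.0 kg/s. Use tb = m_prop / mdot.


tb = 138226 / 336.0 = 411.4 s

411.4 s


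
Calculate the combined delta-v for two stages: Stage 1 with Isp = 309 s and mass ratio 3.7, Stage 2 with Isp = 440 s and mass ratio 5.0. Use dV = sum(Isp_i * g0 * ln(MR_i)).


dV1 = 309 * 9.81 * ln(3.7) = 3965.9 m/s
dV2 = 440 * 9.81 * ln(5.0) = 6947.0 m/s
Total dV = 3965.9 + 6947.0 = 10912.9 m/s ~ 10913 m/s

10913 m/s


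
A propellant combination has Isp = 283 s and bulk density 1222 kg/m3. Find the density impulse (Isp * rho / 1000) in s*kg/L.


rho*Isp = 283 * 1222 / 1000 = 346 s*kg/L

346 s*kg/L


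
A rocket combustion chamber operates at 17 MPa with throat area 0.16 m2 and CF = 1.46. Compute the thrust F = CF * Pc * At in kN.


F = 1.46 * 17e6 * 0.16 = 3.9712e+06 N = 3971.2 kN

3971.2 kN


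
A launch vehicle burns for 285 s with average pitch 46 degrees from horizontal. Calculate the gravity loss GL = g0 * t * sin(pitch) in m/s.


GL = 9.81 * 285 * sin(46 deg) = 2011 m/s

2011 m/s


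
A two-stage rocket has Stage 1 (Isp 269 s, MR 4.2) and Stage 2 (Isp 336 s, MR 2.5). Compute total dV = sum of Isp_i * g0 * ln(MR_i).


dV1 = 269 * 9.81 * ln(4.2) = 3787.0 m/s
dV2 = 336 * 9.81 * ln(2.5) = 3020.2 m/s
Total dV = 3787.0 + 3020.2 = 6807.2 m/s ~ 6807 m/s

6807 m/s


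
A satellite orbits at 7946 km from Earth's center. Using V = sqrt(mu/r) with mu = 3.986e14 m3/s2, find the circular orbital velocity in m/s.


V = sqrt(3.986e14 / 7946000) = 7083 m/s

7083 m/s


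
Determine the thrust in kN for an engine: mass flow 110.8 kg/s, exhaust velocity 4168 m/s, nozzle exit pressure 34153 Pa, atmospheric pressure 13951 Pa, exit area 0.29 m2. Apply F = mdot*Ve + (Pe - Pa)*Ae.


F = 110.8 * 4168 + (34153 - 13951) * 0.29 = 467673.0 N = 467.7 kN

467.7 kN


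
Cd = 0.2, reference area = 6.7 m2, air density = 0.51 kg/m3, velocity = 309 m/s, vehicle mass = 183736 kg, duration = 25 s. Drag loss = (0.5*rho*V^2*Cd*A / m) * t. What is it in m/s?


D = 0.5 * 0.51 * 309^2 * 0.2 * 6.7 = 32625.86 N
a = 32625.86 / 183736 = 0.1776 m/s2
dV = 0.1776 * 25 = 4.4 m/s

4.4 m/s


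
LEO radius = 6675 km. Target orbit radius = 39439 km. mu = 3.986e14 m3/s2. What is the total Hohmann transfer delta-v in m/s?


V1 = sqrt(mu/r1) = 7727.57 m/s
dV1 = V1*(sqrt(2*r2/(r1+r2)) - 1) = 2379.02 m/s
V2 = sqrt(mu/r2) = 3179.11 m/s
dV2 = V2*(1 - sqrt(2*r1/(r1+r2))) = 1468.58 m/s
Total dV = 3848 m/s

3848 m/s


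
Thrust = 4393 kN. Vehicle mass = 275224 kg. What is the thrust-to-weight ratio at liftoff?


TWR = 4393000 / (275224 * 9.81) = 1.63

1.63


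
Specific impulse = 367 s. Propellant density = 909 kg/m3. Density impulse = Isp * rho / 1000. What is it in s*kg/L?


rho*Isp = 367 * 909 / 1000 = 334 s*kg/L

334 s*kg/L


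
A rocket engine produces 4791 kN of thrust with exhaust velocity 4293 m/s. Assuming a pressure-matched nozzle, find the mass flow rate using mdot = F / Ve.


mdot = F / Ve = 4791000 / 4293 = 1116.0 kg/s

1116.0 kg/s


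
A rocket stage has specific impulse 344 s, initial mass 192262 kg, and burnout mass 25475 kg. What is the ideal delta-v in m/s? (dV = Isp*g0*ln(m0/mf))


Ve = 344 * 9.81 = 3374.64 m/s
dV = 3374.64 * ln(192262/25475) = 6821 m/s

6821 m/s


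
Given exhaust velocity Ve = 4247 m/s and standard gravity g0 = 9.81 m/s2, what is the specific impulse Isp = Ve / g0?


Isp = Ve / g0 = 4247 / 9.81 = 432.9 s

432.9 s


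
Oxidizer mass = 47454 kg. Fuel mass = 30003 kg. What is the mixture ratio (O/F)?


MR = 47454 / 30003 = 1.58

1.58


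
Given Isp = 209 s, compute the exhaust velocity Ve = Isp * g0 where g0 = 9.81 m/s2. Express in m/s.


Ve = Isp * g0 = 209 * 9.81 = 2050.3 m/s

2050.3 m/s


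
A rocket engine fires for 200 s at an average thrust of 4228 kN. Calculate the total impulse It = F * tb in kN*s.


It = 4228 * 200 = 845600 kN*s

845600 kN*s


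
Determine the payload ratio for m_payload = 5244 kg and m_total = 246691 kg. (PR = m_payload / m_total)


PR = 5244 / 246691 = 0.0213

0.0213


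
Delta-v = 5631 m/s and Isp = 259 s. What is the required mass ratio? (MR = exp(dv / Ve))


Ve = 259 * 9.81 = 2540.79 m/s
MR = exp(5631 / 2540.79) = 9.173

9.173


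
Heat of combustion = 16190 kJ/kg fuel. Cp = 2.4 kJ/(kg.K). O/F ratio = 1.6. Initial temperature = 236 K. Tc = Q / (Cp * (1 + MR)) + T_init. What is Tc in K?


Tc = 16190 / (2.4 * (1 + 1.6)) + 236 = 2831 K

2831 K


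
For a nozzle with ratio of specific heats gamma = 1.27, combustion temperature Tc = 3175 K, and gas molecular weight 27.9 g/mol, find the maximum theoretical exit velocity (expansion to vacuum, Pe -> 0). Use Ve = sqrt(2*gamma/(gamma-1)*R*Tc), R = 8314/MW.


R = 8314 / 27.9 = 297.99 J/(kg.K)
Ve = sqrt(2 * 1.27 / (1.27 - 1) * 297.99 * 3175) = 2983 m/s

2983 m/s


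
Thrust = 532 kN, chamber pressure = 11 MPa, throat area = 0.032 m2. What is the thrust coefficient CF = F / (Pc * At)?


CF = 532000 / (11e6 * 0.032) = 1.51

1.51


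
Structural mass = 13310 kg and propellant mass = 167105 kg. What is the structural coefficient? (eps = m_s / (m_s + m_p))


eps = 13310 / (13310 + 167105) = 0.0738

0.0738


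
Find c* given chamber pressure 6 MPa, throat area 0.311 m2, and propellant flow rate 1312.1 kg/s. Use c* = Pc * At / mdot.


c* = 6e6 * 0.311 / 1312.1 = 1422 m/s

1422 m/s


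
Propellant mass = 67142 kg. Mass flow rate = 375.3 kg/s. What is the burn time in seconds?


tb = 67142 / 375.3 = 178.9 s

178.9 s


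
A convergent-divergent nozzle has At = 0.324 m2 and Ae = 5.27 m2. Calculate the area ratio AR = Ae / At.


AR = 5.27 / 0.324 = 16.3

16.3


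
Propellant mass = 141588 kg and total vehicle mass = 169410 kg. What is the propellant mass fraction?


PMF = 141588 / 169410 = 0.836

0.836


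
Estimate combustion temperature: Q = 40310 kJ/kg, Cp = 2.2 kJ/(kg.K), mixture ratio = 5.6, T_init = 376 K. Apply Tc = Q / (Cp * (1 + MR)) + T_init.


Tc = 40310 / (2.2 * (1 + 5.6)) + 376 = 3152 K

3152 K


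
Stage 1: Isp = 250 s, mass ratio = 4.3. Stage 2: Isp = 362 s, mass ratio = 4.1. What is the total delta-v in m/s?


dV1 = 250 * 9.81 * ln(4.3) = 3577.3 m/s
dV2 = 362 * 9.81 * ln(4.1) = 5010.7 m/s
Total dV = 3577.3 + 5010.7 = 8588.0 m/s ~ 8588 m/s

8588 m/s


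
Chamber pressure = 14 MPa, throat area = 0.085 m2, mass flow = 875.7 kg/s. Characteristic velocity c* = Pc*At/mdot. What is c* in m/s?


c* = 14e6 * 0.085 / 875.7 = 1359 m/s

1359 m/s


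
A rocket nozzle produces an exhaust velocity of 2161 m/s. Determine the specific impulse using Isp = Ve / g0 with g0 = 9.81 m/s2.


Isp = Ve / g0 = 2161 / 9.81 = 220.3 s

220.3 s


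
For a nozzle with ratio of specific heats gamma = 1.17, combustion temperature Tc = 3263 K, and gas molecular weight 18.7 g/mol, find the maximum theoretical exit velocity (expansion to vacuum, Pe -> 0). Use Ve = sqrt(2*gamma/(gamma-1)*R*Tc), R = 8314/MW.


R = 8314 / 18.7 = 444.6 J/(kg.K)
Ve = sqrt(2 * 1.17 / (1.17 - 1) * 444.6 * 3263) = 4469 m/s

4469 m/s


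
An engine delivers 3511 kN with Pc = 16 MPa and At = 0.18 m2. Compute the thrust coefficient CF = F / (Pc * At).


CF = 3511000 / (16e6 * 0.18) = 1.22

1.22


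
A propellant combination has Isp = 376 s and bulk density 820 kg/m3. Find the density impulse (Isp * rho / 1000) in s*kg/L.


rho*Isp = 376 * 820 / 1000 = 308 s*kg/L

308 s*kg/L


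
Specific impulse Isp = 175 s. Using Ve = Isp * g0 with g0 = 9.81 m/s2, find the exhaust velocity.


Ve = Isp * g0 = 175 * 9.81 = 1716.8 m/s

1716.8 m/s


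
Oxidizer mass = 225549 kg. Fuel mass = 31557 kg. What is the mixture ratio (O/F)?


MR = 225549 / 31557 = 7.15

7.15


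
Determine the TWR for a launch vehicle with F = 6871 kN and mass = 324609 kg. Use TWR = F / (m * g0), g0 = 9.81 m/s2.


TWR = 6871000 / (324609 * 9.81) = 2.16

2.16


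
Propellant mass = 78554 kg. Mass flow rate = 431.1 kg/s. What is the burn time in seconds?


tb = 78554 / 431.1 = 182.2 s

182.2 s


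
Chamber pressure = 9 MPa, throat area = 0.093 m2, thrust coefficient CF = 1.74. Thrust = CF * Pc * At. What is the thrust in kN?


F = 1.74 * 9e6 * 0.093 = 1.4564e+06 N = 1456.4 kN

1456.4 kN


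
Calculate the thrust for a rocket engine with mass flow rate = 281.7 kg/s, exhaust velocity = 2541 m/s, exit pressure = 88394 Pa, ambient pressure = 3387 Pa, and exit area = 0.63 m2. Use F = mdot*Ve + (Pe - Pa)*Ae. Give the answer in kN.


F = 281.7 * 2541 + (88394 - 3387) * 0.63 = 769354.0 N = 769.4 kN

769.4 kN


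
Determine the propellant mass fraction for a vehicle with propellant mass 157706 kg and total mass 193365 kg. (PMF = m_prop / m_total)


PMF = 157706 / 193365 = 0.816

0.816


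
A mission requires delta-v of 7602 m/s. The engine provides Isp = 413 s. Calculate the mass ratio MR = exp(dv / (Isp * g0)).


Ve = 413 * 9.81 = 4051.53 m/s
MR = exp(7602 / 4051.53) = 6.529

6.529


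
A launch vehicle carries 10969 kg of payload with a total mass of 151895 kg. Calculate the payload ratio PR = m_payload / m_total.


PR = 10969 / 151895 = 0.0722

0.0722


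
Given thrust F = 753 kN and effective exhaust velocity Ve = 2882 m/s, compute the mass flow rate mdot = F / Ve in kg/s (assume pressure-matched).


mdot = F / Ve = 753000 / 2882 = 261.3 kg/s

261.3 kg/s


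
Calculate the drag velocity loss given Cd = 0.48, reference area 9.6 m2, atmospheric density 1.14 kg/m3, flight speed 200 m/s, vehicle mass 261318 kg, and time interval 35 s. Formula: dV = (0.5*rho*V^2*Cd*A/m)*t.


D = 0.5 * 1.14 * 200^2 * 0.48 * 9.6 = 105062.4 N
a = 105062.4 / 261318 = 0.402 m/s2
dV = 0.402 * 35 = 14.1 m/s

14.1 m/s


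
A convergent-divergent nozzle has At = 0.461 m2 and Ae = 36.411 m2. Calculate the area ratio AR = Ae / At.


AR = 36.411 / 0.461 = 79.0

79.0


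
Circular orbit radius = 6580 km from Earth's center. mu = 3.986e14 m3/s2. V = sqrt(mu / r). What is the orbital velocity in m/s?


V = sqrt(3.986e14 / 6580000) = 7783 m/s

7783 m/s


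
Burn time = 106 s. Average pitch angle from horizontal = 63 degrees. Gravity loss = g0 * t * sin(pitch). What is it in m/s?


GL = 9.81 * 106 * sin(63 deg) = 927 m/s

927 m/s


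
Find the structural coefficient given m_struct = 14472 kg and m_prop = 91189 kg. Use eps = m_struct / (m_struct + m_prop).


eps = 14472 / (14472 + 91189) = 0.137

0.137


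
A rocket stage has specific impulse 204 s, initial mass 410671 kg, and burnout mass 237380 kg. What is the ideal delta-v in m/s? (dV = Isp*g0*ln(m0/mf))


Ve = 204 * 9.81 = 2001.24 m/s
dV = 2001.24 * ln(410671/237380) = 1097 m/s

1097 m/s


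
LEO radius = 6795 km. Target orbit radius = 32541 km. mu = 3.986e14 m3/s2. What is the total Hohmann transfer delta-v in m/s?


V1 = sqrt(mu/r1) = 7659.03 m/s
dV1 = V1*(sqrt(2*r2/(r1+r2)) - 1) = 2192.62 m/s
V2 = sqrt(mu/r2) = 3499.88 m/s
dV2 = V2*(1 - sqrt(2*r1/(r1+r2))) = 1442.72 m/s
Total dV = 3635 m/s

3635 m/s


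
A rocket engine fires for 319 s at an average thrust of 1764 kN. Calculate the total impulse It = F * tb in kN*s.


It = 1764 * 319 = 562716 kN*s

562716 kN*s


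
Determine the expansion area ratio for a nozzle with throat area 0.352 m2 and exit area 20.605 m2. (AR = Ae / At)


AR = 20.605 / 0.352 = 58.5

58.5


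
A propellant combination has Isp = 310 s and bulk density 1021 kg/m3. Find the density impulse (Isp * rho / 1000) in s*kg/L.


rho*Isp = 310 * 1021 / 1000 = 317 s*kg/L

317 s*kg/L


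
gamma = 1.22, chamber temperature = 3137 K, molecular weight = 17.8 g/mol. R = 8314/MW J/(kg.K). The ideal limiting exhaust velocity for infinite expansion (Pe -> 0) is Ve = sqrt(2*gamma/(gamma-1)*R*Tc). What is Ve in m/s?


R = 8314 / 17.8 = 467.08 J/(kg.K)
Ve = sqrt(2 * 1.22 / (1.22 - 1) * 467.08 * 3137) = 4031 m/s

4031 m/s


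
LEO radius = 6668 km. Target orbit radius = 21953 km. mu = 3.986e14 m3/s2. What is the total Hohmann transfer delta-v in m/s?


V1 = sqrt(mu/r1) = 7731.63 m/s
dV1 = V1*(sqrt(2*r2/(r1+r2)) - 1) = 1844.51 m/s
V2 = sqrt(mu/r2) = 4261.1 m/s
dV2 = V2*(1 - sqrt(2*r1/(r1+r2))) = 1352.45 m/s
Total dV = 3197 m/s

3197 m/s


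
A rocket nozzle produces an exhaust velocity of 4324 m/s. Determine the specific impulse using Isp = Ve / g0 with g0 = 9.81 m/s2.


Isp = Ve / g0 = 4324 / 9.81 = 440.8 s

440.8 s


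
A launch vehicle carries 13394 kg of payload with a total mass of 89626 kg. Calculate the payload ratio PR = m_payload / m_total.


PR = 13394 / 89626 = 0.1494

0.1494


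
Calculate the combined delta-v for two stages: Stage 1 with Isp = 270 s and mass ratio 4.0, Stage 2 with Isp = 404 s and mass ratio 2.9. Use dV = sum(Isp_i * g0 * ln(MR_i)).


dV1 = 270 * 9.81 * ln(4.0) = 3671.9 m/s
dV2 = 404 * 9.81 * ln(2.9) = 4219.7 m/s
Total dV = 3671.9 + 4219.7 = 7891.6 m/s ~ 7892 m/s

7892 m/s


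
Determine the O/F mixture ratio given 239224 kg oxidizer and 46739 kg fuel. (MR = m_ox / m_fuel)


MR = 239224 / 46739 = 5.12

5.12


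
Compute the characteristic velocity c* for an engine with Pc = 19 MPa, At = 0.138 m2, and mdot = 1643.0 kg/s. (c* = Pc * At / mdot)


c* = 19e6 * 0.138 / 1643.0 = 1596 m/s

1596 m/s


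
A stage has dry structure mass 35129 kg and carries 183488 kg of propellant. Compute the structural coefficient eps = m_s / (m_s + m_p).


eps = 35129 / (35129 + 183488) = 0.1607

0.1607


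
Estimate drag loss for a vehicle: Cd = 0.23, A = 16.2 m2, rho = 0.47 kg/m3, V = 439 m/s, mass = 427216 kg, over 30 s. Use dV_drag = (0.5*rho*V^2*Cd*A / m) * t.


D = 0.5 * 0.47 * 439^2 * 0.23 * 16.2 = 168748.43 N
a = 168748.43 / 427216 = 0.395 m/s2
dV = 0.395 * 30 = 11.8 m/s

11.8 m/s


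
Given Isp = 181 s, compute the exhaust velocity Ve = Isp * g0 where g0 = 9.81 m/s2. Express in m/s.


Ve = Isp * g0 = 181 * 9.81 = 1775.6 m/s

1775.6 m/s


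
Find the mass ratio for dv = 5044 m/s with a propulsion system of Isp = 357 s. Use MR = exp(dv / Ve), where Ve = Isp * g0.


Ve = 357 * 9.81 = 3502.17 m/s
MR = exp(5044 / 3502.17) = 4.222

4.222


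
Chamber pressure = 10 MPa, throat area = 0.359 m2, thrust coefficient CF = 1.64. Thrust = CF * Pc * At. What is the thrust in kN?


F = 1.64 * 10e6 * 0.359 = 5.8876e+06 N = 5887.6 kN

5887.6 kN


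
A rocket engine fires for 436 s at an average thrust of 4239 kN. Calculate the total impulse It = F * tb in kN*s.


It = 4239 * 436 = 1848204 kN*s

1848204 kN*s


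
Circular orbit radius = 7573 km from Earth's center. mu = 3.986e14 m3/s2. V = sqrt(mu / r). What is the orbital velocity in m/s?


V = sqrt(3.986e14 / 7573000) = 7255 m/s

7255 m/s


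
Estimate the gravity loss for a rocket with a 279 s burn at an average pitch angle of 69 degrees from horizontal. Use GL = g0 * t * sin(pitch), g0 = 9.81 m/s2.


GL = 9.81 * 279 * sin(69 deg) = 2555 m/s

2555 m/s


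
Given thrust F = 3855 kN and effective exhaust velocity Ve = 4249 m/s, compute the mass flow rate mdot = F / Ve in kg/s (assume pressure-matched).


mdot = F / Ve = 3855000 / 4249 = 907.3 kg/s

907.3 kg/s
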